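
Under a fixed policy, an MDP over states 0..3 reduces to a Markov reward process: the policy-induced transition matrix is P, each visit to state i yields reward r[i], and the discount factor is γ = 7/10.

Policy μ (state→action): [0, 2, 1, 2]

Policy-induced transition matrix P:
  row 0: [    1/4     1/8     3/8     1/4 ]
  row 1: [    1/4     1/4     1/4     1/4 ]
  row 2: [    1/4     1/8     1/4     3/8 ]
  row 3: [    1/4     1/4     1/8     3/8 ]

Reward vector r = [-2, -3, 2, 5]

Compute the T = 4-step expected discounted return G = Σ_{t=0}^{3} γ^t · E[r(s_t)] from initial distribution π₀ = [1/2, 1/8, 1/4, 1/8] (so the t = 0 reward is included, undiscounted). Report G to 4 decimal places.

t=0: π = [0.5000, 0.1250, 0.2500, 0.1250], E[r] = -0.2500, γ^t·E[r] = -0.250000, running G = -0.250000
t=1: π = [0.2500, 0.1563, 0.2969, 0.2969], E[r] = 1.1094, γ^t·E[r] = 0.776563, running G = 0.526563
t=2: π = [0.2500, 0.1816, 0.2441, 0.3242], E[r] = 1.0645, γ^t·E[r] = 0.521582, running G = 1.048145
t=3: π = [0.2500, 0.1882, 0.2407, 0.3210], E[r] = 1.0220, γ^t·E[r] = 0.350537, running G = 1.398681

G = 1.3987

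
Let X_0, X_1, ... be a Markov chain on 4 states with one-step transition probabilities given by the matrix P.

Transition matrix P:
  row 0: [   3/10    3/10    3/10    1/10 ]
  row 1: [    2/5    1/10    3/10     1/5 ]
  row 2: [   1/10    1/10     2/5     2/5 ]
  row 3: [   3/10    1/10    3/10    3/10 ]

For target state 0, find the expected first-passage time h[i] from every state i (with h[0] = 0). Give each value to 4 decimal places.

First-step conditioning: h[0] = 0; for i ≠ 0, h[i] = 1 + Σ_k P[i][k]·h[k].
  h[1] = 1 + 1/10·h[1] + 3/10·h[2] + 1/5·h[3]
  h[2] = 1 + 1/10·h[1] + 2/5·h[2] + 2/5·h[3]
  h[3] = 1 + 1/10·h[1] + 3/10·h[2] + 3/10·h[3]
Solving the 3×3 linear system over states ≠ 0 gives exactly h = [0, 270/73, 1100/219, 300/73] (h[0] = 0 is the target).

h = [0.0000, 3.6986, 5.0228, 4.1096]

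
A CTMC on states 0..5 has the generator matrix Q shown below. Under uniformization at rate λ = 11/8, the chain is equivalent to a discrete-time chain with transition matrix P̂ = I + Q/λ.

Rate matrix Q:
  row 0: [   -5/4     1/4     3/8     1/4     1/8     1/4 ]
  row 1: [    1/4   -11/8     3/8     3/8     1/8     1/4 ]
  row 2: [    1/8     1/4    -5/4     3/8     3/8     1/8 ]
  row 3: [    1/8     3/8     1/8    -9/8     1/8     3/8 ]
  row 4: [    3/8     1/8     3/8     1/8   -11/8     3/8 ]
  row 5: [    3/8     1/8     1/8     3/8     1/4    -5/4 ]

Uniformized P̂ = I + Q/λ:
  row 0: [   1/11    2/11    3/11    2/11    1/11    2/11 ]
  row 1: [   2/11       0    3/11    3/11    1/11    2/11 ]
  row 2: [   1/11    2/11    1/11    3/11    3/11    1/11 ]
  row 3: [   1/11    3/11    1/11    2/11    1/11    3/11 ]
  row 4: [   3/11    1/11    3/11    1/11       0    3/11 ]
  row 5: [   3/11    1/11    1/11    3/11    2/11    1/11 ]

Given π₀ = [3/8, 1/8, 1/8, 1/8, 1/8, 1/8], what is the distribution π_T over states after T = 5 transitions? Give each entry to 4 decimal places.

π = [0.1602, 0.1468, 0.1698, 0.2154, 0.1266, 0.1812]

t=0: π = [0.3750, 0.1250, 0.1250, 0.1250, 0.1250, 0.1250]
t=1: π = [0.1477, 0.1477, 0.2045, 0.2045, 0.1136, 0.1818]
t=2: π = [0.1581, 0.1467, 0.1653, 0.2200, 0.1343, 0.1756]
t=3: π = [0.1606, 0.1470, 0.1707, 0.2139, 0.1247, 0.1830]
t=4: π = [0.1602, 0.1466, 0.1695, 0.2160, 0.1273, 0.1804]
t=5: π = [0.1602, 0.1468, 0.1698, 0.2154, 0.1266, 0.1812]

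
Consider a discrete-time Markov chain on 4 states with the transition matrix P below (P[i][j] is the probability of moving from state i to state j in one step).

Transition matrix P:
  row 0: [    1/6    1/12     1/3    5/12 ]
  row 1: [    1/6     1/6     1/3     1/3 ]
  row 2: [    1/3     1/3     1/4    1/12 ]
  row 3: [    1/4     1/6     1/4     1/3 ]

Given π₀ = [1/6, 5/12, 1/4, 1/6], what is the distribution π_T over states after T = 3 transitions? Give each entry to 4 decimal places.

π = [0.2372, 0.1941, 0.2865, 0.2822]

t=0: π = [0.1667, 0.4167, 0.2500, 0.1667]
t=1: π = [0.2222, 0.1944, 0.2986, 0.2847]
t=2: π = [0.2402, 0.1979, 0.2847, 0.2772]
t=3: π = [0.2372, 0.1941, 0.2865, 0.2822]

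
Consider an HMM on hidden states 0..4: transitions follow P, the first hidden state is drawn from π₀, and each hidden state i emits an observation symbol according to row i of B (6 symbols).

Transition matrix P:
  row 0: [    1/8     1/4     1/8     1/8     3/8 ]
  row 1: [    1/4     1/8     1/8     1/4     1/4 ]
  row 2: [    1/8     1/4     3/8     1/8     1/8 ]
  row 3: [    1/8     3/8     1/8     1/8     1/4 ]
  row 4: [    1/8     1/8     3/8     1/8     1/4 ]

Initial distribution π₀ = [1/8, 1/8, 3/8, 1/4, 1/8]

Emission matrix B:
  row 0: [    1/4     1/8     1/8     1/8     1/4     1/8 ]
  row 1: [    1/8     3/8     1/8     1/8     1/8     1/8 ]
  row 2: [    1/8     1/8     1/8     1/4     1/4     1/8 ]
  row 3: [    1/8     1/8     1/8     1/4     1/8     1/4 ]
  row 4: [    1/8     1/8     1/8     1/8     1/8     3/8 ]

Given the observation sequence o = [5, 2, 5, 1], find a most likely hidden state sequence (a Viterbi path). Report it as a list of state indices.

path = [3, 1, 3, 1]

t=0: δ = [1.562e-02, 1.562e-02, 4.688e-02, 6.250e-02, 4.688e-02]  (obs o_0=5)
t=1: δ = [9.766e-04, 2.930e-03, 2.197e-03, 9.766e-04, 1.953e-03]  ψ = [3, 3, 2, 3, 3]  (obs o_1=2)
t=2: δ = [9.155e-05, 6.866e-05, 1.030e-04, 1.831e-04, 2.747e-04]  ψ = [1, 2, 2, 1, 1]  (obs o_2=5)
t=3: δ = [4.292e-06, 2.575e-05, 1.287e-05, 4.292e-06, 8.583e-06]  ψ = [4, 3, 4, 4, 4]  (obs o_3=1)
backtrack: best end state = 1; path = [3, 1, 3, 1]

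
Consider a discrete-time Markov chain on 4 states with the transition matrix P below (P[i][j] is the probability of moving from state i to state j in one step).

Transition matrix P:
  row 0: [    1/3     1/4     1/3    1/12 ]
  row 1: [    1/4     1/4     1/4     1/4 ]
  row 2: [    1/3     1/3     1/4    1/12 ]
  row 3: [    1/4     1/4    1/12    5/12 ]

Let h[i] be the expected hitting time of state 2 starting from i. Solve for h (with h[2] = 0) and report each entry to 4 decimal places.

h = [3.7647, 4.3137, 0.0000, 5.1765]

First-step conditioning: h[2] = 0; for i ≠ 2, h[i] = 1 + Σ_k P[i][k]·h[k].
  h[0] = 1 + 1/3·h[0] + 1/4·h[1] + 1/12·h[3]
  h[1] = 1 + 1/4·h[0] + 1/4·h[1] + 1/4·h[3]
  h[3] = 1 + 1/4·h[0] + 1/4·h[1] + 5/12·h[3]
Solving the 3×3 linear system over states ≠ 2 gives exactly h = [64/17, 220/51, 0, 88/17] (h[2] = 0 is the target).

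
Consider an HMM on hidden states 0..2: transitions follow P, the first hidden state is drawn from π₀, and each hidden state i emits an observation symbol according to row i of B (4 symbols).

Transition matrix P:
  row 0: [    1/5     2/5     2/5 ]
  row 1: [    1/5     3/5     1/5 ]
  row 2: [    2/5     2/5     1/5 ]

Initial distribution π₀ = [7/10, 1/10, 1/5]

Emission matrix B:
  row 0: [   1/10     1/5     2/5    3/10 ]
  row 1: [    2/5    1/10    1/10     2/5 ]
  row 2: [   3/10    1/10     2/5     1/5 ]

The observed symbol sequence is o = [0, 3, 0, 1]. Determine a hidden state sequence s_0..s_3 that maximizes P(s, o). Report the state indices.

t=0: δ = [7.000e-02, 4.000e-02, 6.000e-02]  (obs o_0=0)
t=1: δ = [7.200e-03, 1.120e-02, 5.600e-03]  ψ = [2, 0, 0]  (obs o_1=3)
t=2: δ = [2.240e-04, 2.688e-03, 8.640e-04]  ψ = [1, 1, 0]  (obs o_2=0)
t=3: δ = [1.075e-04, 1.613e-04, 5.376e-05]  ψ = [1, 1, 1]  (obs o_3=1)
backtrack: best end state = 1; path = [0, 1, 1, 1]

path = [0, 1, 1, 1]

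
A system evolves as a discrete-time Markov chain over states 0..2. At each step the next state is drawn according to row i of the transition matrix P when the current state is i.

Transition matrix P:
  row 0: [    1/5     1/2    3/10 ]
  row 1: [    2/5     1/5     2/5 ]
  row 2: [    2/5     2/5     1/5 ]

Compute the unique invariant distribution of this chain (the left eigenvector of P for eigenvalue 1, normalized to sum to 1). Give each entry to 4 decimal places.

Balance equations π_j = Σ_i π_i·P[i][j]:
  π_0 = 1/5·π_0 + 2/5·π_1 + 2/5·π_2
  π_1 = 1/2·π_0 + 1/5·π_1 + 2/5·π_2
  normalize: π_0 + π_1 + π_2 = 1
Solving the linear system gives exactly π = [1/3, 13/36, 11/36].

π = [0.3333, 0.3611, 0.3056]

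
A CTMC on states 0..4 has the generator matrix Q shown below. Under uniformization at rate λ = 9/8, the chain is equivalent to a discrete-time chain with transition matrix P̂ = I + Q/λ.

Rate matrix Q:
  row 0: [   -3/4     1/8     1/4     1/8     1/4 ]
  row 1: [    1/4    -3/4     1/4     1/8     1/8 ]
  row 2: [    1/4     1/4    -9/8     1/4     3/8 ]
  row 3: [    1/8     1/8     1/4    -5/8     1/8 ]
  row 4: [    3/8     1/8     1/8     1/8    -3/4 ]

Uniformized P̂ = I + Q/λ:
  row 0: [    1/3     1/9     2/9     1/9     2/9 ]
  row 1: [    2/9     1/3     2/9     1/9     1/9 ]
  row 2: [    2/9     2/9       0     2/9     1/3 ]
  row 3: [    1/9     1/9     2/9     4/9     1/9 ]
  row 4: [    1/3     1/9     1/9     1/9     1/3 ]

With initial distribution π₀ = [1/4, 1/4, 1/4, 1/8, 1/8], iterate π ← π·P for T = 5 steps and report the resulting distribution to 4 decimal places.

t=0: π = [0.2500, 0.2500, 0.2500, 0.1250, 0.1250]
t=1: π = [0.2500, 0.1944, 0.1528, 0.1806, 0.2222]
t=2: π = [0.2546, 0.1713, 0.1636, 0.1883, 0.2222]
t=3: π = [0.2543, 0.1674, 0.1612, 0.1920, 0.2251]
t=4: π = [0.2542, 0.1662, 0.1614, 0.1930, 0.2252]
t=5: π = [0.2540, 0.1660, 0.1613, 0.1934, 0.2253]

π = [0.2540, 0.1660, 0.1613, 0.1934, 0.2253]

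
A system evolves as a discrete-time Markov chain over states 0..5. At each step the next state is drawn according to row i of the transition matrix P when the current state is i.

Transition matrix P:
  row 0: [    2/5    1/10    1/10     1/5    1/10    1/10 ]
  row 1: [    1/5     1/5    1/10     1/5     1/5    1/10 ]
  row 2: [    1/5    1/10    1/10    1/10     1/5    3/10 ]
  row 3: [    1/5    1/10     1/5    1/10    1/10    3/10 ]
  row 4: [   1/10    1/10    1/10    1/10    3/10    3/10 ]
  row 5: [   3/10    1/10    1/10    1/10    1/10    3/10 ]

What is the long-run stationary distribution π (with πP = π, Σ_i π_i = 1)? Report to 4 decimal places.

π = [0.2591, 0.1111, 0.1137, 0.1370, 0.1531, 0.2260]

Balance equations π_j = Σ_i π_i·P[i][j]:
  π_0 = 2/5·π_0 + 1/5·π_1 + 1/5·π_2 + 1/5·π_3 + 1/10·π_4 + 3/10·π_5
  π_1 = 1/10·π_0 + 1/5·π_1 + 1/10·π_2 + 1/10·π_3 + 1/10·π_4 + 1/10·π_5
  π_2 = 1/10·π_0 + 1/10·π_1 + 1/10·π_2 + 1/5·π_3 + 1/10·π_4 + 1/10·π_5
  π_3 = 1/5·π_0 + 1/5·π_1 + 1/10·π_2 + 1/10·π_3 + 1/10·π_4 + 1/10·π_5
  π_4 = 1/10·π_0 + 1/5·π_1 + 1/5·π_2 + 1/10·π_3 + 3/10·π_4 + 1/10·π_5
  normalize: π_0 + π_1 + π_2 + π_3 + π_4 + π_5 = 1
Solving the linear system gives exactly π = [1700/6561, 1/9, 746/6561, 899/6561, 2009/13122, 2965/13122].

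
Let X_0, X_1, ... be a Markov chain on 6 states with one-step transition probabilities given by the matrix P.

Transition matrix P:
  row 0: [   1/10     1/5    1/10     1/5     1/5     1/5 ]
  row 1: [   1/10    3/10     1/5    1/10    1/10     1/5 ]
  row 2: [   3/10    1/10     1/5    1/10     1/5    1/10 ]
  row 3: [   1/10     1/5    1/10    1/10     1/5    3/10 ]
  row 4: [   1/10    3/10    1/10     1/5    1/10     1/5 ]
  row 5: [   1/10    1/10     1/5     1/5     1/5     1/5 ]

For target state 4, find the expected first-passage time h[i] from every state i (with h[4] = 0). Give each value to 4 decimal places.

h = [5.5034, 6.1090, 5.4442, 5.4974, 0.0000, 5.4370]

First-step conditioning: h[4] = 0; for i ≠ 4, h[i] = 1 + Σ_k P[i][k]·h[k].
  h[0] = 1 + 1/10·h[0] + 1/5·h[1] + 1/10·h[2] + 1/5·h[3] + 1/5·h[5]
  h[1] = 1 + 1/10·h[0] + 3/10·h[1] + 1/5·h[2] + 1/10·h[3] + 1/5·h[5]
  h[2] = 1 + 3/10·h[0] + 1/10·h[1] + 1/5·h[2] + 1/10·h[3] + 1/10·h[5]
  h[3] = 1 + 1/10·h[0] + 1/5·h[1] + 1/10·h[2] + 1/10·h[3] + 3/10·h[5]
  h[5] = 1 + 1/10·h[0] + 1/10·h[1] + 1/5·h[2] + 1/5·h[3] + 1/5·h[5]
Solving the 5×5 linear system over states ≠ 4 gives exactly h = [45530/8273, 50540/8273, 45040/8273, 45480/8273, 0, 44980/8273] (h[4] = 0 is the target).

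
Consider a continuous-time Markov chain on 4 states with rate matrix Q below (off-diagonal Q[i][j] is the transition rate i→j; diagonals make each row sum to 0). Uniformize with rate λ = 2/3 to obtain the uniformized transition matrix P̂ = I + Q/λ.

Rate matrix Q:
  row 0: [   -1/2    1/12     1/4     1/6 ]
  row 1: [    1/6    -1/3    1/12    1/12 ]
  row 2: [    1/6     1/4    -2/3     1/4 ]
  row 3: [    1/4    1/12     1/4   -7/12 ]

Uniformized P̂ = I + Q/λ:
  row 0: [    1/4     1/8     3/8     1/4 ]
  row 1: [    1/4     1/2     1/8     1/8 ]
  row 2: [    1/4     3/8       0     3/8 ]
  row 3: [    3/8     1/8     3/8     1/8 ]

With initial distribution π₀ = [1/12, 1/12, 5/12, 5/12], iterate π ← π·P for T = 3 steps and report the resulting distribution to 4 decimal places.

π = [0.2765, 0.2860, 0.2186, 0.2189]

t=0: π = [0.0833, 0.0833, 0.4167, 0.4167]
t=1: π = [0.3021, 0.2604, 0.1979, 0.2396]
t=2: π = [0.2799, 0.2721, 0.2357, 0.2122]
t=3: π = [0.2765, 0.2860, 0.2186, 0.2189]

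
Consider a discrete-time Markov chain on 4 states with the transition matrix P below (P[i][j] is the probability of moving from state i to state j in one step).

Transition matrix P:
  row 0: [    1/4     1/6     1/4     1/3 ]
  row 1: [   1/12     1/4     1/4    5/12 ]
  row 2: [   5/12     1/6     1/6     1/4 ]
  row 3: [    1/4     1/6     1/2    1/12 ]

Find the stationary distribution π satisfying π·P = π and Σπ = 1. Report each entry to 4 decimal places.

Balance equations π_j = Σ_i π_i·P[i][j]:
  π_0 = 1/4·π_0 + 1/12·π_1 + 5/12·π_2 + 1/4·π_3
  π_1 = 1/6·π_0 + 1/4·π_1 + 1/6·π_2 + 1/6·π_3
  π_2 = 1/4·π_0 + 1/4·π_1 + 1/6·π_2 + 1/2·π_3
  normalize: π_0 + π_1 + π_2 + π_3 = 1
Solving the linear system gives exactly π = [292/1089, 2/11, 211/726, 565/2178].

π = [0.2681, 0.1818, 0.2906, 0.2594]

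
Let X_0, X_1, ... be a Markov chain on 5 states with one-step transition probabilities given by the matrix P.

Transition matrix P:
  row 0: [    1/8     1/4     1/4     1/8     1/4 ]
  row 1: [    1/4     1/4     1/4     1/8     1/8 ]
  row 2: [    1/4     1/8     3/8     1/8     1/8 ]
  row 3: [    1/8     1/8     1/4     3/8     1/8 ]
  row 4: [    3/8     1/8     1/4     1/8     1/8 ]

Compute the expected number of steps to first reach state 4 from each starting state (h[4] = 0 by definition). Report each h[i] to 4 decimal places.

h = [5.9077, 6.6462, 6.6462, 6.7692, 0.0000]

First-step conditioning: h[4] = 0; for i ≠ 4, h[i] = 1 + Σ_k P[i][k]·h[k].
  h[0] = 1 + 1/8·h[0] + 1/4·h[1] + 1/4·h[2] + 1/8·h[3]
  h[1] = 1 + 1/4·h[0] + 1/4·h[1] + 1/4·h[2] + 1/8·h[3]
  h[2] = 1 + 1/4·h[0] + 1/8·h[1] + 3/8·h[2] + 1/8·h[3]
  h[3] = 1 + 1/8·h[0] + 1/8·h[1] + 1/4·h[2] + 3/8·h[3]
Solving the 4×4 linear system over states ≠ 4 gives exactly h = [384/65, 432/65, 432/65, 88/13, 0] (h[4] = 0 is the target).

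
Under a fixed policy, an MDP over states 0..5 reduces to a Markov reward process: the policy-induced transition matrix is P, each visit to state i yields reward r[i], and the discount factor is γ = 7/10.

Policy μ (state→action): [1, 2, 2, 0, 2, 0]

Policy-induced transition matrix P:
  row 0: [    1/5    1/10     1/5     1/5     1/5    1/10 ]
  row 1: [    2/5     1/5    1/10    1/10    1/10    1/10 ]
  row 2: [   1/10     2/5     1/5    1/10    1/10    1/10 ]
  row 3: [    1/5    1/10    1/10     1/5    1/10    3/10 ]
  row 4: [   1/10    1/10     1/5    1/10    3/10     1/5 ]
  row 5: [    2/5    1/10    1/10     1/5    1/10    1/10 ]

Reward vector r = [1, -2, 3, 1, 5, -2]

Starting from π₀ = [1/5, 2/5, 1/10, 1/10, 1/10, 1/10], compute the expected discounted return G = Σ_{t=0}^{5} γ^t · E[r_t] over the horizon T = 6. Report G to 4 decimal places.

t=0: π = [0.2000, 0.4000, 0.1000, 0.1000, 0.1000, 0.1000], E[r] = 0.1000, γ^t·E[r] = 0.100000, running G = 0.100000
t=1: π = [0.2800, 0.1700, 0.1400, 0.1400, 0.1400, 0.1300], E[r] = 0.9400, γ^t·E[r] = 0.658000, running G = 0.758000
t=2: π = [0.2320, 0.1590, 0.1560, 0.1550, 0.1560, 0.1420], E[r] = 1.0330, γ^t·E[r] = 0.506170, running G = 1.264170
t=3: π = [0.2290, 0.1627, 0.1544, 0.1529, 0.1544, 0.1466], E[r] = 0.9985, γ^t·E[r] = 0.342486, running G = 1.606656
t=4: π = [0.2310, 0.1626, 0.1538, 0.1529, 0.1538, 0.1460], E[r] = 0.9969, γ^t·E[r] = 0.239344, running G = 1.845999
t=5: π = [0.2310, 0.1624, 0.1539, 0.1530, 0.1539, 0.1459], E[r] = 0.9981, γ^t·E[r] = 0.167751, running G = 2.013750

G = 2.0138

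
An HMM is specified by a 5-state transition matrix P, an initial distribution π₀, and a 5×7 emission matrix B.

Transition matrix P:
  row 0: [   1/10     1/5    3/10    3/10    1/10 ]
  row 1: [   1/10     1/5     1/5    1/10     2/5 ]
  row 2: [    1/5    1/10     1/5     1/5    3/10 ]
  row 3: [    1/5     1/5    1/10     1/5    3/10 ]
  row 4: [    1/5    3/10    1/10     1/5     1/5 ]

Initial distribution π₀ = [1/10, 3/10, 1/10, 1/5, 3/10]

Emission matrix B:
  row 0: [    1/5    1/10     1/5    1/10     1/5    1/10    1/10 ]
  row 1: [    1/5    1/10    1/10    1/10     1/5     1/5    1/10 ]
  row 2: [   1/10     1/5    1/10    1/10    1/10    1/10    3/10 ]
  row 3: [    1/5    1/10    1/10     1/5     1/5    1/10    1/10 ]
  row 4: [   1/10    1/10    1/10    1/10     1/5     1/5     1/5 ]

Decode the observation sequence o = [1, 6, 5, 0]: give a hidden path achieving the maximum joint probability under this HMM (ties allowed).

t=0: δ = [1.000e-02, 3.000e-02, 2.000e-02, 2.000e-02, 3.000e-02]  (obs o_0=1)
t=1: δ = [6.000e-04, 9.000e-04, 1.800e-03, 6.000e-04, 2.400e-03]  ψ = [4, 4, 1, 4, 1]  (obs o_1=6)
t=2: δ = [4.800e-05, 1.440e-04, 3.600e-05, 4.800e-05, 1.080e-04]  ψ = [4, 4, 2, 4, 2]  (obs o_2=5)
t=3: δ = [4.320e-06, 6.480e-06, 2.880e-06, 4.320e-06, 5.760e-06]  ψ = [4, 4, 1, 4, 1]  (obs o_3=0)
backtrack: best end state = 1; path = [1, 2, 4, 1]

path = [1, 2, 4, 1]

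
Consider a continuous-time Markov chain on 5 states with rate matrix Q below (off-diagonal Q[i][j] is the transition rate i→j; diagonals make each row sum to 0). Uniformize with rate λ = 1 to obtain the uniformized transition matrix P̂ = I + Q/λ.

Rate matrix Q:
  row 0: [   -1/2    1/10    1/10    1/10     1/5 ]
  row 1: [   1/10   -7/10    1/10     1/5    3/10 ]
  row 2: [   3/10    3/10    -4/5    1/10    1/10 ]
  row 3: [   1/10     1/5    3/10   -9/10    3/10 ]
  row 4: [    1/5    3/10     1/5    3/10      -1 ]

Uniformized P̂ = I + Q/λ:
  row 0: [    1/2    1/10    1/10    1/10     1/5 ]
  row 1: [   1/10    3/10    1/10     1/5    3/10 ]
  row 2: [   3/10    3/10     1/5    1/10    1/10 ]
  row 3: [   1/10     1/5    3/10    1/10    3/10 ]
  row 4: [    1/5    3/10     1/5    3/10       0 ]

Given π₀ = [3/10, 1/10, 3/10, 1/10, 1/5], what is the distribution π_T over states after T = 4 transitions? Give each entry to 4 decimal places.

π = [0.2552, 0.2321, 0.1671, 0.1598, 0.1859]

t=0: π = [0.3000, 0.1000, 0.3000, 0.1000, 0.2000]
t=1: π = [0.3000, 0.2300, 0.1700, 0.1500, 0.1500]
t=2: π = [0.2690, 0.2250, 0.1620, 0.1530, 0.1910]
t=3: π = [0.2591, 0.2309, 0.1659, 0.1607, 0.1834]
t=4: π = [0.2552, 0.2321, 0.1671, 0.1598, 0.1859]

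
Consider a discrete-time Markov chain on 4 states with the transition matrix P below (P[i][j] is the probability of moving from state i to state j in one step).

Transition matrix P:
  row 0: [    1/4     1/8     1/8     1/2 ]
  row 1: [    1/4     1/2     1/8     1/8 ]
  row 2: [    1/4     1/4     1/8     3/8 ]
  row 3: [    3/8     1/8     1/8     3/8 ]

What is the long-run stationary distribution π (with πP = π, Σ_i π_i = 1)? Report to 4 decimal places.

π = [0.2944, 0.2250, 0.1250, 0.3556]

Balance equations π_j = Σ_i π_i·P[i][j]:
  π_0 = 1/4·π_0 + 1/4·π_1 + 1/4·π_2 + 3/8·π_3
  π_1 = 1/8·π_0 + 1/2·π_1 + 1/4·π_2 + 1/8·π_3
  π_2 = 1/8·π_0 + 1/8·π_1 + 1/8·π_2 + 1/8·π_3
  normalize: π_0 + π_1 + π_2 + π_3 = 1
Solving the linear system gives exactly π = [53/180, 9/40, 1/8, 16/45].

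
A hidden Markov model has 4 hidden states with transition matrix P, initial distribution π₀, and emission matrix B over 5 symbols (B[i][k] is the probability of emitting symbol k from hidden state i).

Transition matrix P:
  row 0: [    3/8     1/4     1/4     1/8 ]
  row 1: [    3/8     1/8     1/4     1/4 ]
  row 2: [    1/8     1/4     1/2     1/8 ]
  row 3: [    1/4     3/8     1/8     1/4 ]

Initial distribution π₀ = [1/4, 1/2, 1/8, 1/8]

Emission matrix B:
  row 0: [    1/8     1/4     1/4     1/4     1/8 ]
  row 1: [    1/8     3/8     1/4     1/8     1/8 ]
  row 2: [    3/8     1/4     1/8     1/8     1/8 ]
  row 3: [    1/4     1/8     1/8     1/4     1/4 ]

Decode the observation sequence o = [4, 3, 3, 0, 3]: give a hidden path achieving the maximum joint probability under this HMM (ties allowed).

t=0: δ = [3.125e-02, 6.250e-02, 1.562e-02, 3.125e-02]  (obs o_0=4)
t=1: δ = [5.859e-03, 1.465e-03, 1.953e-03, 3.906e-03]  ψ = [1, 3, 1, 1]  (obs o_1=3)
t=2: δ = [5.493e-04, 1.831e-04, 1.831e-04, 2.441e-04]  ψ = [0, 0, 0, 3]  (obs o_2=3)
t=3: δ = [2.575e-05, 1.717e-05, 5.150e-05, 1.717e-05]  ψ = [0, 0, 0, 0]  (obs o_3=0)
t=4: δ = [2.414e-06, 1.609e-06, 3.219e-06, 1.609e-06]  ψ = [0, 2, 2, 2]  (obs o_4=3)
backtrack: best end state = 2; path = [1, 0, 0, 2, 2]

path = [1, 0, 0, 2, 2]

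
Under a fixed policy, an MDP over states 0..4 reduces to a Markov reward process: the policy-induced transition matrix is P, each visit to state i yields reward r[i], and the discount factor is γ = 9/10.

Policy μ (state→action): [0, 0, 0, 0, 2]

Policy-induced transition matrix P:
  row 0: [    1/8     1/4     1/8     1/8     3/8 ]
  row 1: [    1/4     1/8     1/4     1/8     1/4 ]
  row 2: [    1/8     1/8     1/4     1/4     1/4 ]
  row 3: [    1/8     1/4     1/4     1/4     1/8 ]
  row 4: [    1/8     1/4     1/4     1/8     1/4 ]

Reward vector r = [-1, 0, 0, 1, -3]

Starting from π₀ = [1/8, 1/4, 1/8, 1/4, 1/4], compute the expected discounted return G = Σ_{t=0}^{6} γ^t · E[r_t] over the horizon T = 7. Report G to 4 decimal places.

G = -3.6157

t=0: π = [0.1250, 0.2500, 0.1250, 0.2500, 0.2500], E[r] = -0.6250, γ^t·E[r] = -0.625000, running G = -0.625000
t=1: π = [0.1563, 0.2031, 0.2344, 0.1719, 0.2344], E[r] = -0.6875, γ^t·E[r] = -0.618750, running G = -1.243750
t=2: π = [0.1504, 0.1953, 0.2305, 0.1758, 0.2480], E[r] = -0.7188, γ^t·E[r] = -0.582188, running G = -1.825938
t=3: π = [0.1494, 0.1968, 0.2312, 0.1758, 0.2468], E[r] = -0.7141, γ^t·E[r] = -0.520587, running G = -2.346525
t=4: π = [0.1496, 0.1965, 0.2313, 0.1759, 0.2467], E[r] = -0.7138, γ^t·E[r] = -0.468348, running G = -2.814873
t=5: π = [0.1496, 0.1965, 0.2313, 0.1759, 0.2467], E[r] = -0.7138, γ^t·E[r] = -0.421498, running G = -3.236371
t=6: π = [0.1496, 0.1965, 0.2313, 0.1759, 0.2467], E[r] = -0.7138, γ^t·E[r] = -0.379337, running G = -3.615707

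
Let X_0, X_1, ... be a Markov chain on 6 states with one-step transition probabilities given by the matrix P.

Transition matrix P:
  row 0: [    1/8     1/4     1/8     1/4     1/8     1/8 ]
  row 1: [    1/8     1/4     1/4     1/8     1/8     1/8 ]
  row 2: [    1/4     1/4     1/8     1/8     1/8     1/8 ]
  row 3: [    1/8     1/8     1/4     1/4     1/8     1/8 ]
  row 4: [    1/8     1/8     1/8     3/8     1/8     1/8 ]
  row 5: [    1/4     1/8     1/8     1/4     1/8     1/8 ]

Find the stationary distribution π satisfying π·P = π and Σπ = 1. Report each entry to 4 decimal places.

π = [0.1627, 0.1913, 0.1764, 0.2197, 0.1250, 0.1250]

Balance equations π_j = Σ_i π_i·P[i][j]:
  π_0 = 1/8·π_0 + 1/8·π_1 + 1/4·π_2 + 1/8·π_3 + 1/8·π_4 + 1/4·π_5
  π_1 = 1/4·π_0 + 1/4·π_1 + 1/4·π_2 + 1/8·π_3 + 1/8·π_4 + 1/8·π_5
  π_2 = 1/8·π_0 + 1/4·π_1 + 1/8·π_2 + 1/4·π_3 + 1/8·π_4 + 1/8·π_5
  π_3 = 1/4·π_0 + 1/8·π_1 + 1/8·π_2 + 1/4·π_3 + 3/8·π_4 + 1/4·π_5
  π_4 = 1/8·π_0 + 1/8·π_1 + 1/8·π_2 + 1/8·π_3 + 1/8·π_4 + 1/8·π_5
  normalize: π_0 + π_1 + π_2 + π_3 + π_4 + π_5 = 1
Solving the linear system gives exactly π = [95/584, 391/2044, 103/584, 449/2044, 1/8, 1/8].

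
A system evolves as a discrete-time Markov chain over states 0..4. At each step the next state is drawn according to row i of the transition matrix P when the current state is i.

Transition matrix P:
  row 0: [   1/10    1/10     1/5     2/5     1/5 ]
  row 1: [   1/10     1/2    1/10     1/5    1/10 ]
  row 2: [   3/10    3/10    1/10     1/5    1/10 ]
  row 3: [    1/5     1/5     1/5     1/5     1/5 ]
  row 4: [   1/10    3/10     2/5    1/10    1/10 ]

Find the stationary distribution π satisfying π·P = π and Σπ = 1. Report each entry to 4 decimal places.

π = [0.1575, 0.3084, 0.1788, 0.2178, 0.1375]

Balance equations π_j = Σ_i π_i·P[i][j]:
  π_0 = 1/10·π_0 + 1/10·π_1 + 3/10·π_2 + 1/5·π_3 + 1/10·π_4
  π_1 = 1/10·π_0 + 1/2·π_1 + 3/10·π_2 + 1/5·π_3 + 3/10·π_4
  π_2 = 1/5·π_0 + 1/10·π_1 + 1/10·π_2 + 1/5·π_3 + 2/5·π_4
  π_3 = 2/5·π_0 + 1/5·π_1 + 1/5·π_2 + 1/5·π_3 + 1/10·π_4
  normalize: π_0 + π_1 + π_2 + π_3 + π_4 = 1
Solving the linear system gives exactly π = [756/4799, 1480/4799, 858/4799, 1045/4799, 660/4799].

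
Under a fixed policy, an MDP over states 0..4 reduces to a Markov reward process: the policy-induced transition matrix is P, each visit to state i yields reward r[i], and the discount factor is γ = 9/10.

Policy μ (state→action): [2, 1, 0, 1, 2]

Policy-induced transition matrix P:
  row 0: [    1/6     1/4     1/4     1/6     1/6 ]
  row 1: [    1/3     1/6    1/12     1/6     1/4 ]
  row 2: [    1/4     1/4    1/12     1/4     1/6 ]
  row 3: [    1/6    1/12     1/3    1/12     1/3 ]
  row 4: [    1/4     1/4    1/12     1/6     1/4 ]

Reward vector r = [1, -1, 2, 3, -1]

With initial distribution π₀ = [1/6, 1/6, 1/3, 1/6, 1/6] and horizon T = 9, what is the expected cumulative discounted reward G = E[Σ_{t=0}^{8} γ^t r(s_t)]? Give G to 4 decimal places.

t=0: π = [0.1667, 0.1667, 0.3333, 0.1667, 0.1667], E[r] = 1.0000, γ^t·E[r] = 1.000000, running G = 1.000000
t=1: π = [0.2361, 0.2083, 0.1528, 0.1806, 0.2222], E[r] = 0.6528, γ^t·E[r] = 0.587500, running G = 1.587500
t=2: π = [0.2326, 0.2025, 0.1678, 0.1644, 0.2326], E[r] = 0.6262, γ^t·E[r] = 0.507188, running G = 2.094688
t=3: π = [0.2338, 0.2057, 0.1632, 0.1670, 0.2303], E[r] = 0.6250, γ^t·E[r] = 0.455625, running G = 2.550313
t=4: π = [0.2337, 0.2050, 0.1640, 0.1664, 0.2308], E[r] = 0.6250, γ^t·E[r] = 0.410078, running G = 2.960391
t=5: π = [0.2337, 0.2052, 0.1639, 0.1665, 0.2307], E[r] = 0.6250, γ^t·E[r] = 0.369069, running G = 3.329460
t=6: π = [0.2337, 0.2052, 0.1639, 0.1665, 0.2307], E[r] = 0.6250, γ^t·E[r] = 0.332164, running G = 3.661624
t=7: π = [0.2337, 0.2052, 0.1639, 0.1665, 0.2307], E[r] = 0.6250, γ^t·E[r] = 0.298947, running G = 3.960571
t=8: π = [0.2337, 0.2052, 0.1639, 0.1665, 0.2307], E[r] = 0.6250, γ^t·E[r] = 0.269052, running G = 4.229623

G = 4.2296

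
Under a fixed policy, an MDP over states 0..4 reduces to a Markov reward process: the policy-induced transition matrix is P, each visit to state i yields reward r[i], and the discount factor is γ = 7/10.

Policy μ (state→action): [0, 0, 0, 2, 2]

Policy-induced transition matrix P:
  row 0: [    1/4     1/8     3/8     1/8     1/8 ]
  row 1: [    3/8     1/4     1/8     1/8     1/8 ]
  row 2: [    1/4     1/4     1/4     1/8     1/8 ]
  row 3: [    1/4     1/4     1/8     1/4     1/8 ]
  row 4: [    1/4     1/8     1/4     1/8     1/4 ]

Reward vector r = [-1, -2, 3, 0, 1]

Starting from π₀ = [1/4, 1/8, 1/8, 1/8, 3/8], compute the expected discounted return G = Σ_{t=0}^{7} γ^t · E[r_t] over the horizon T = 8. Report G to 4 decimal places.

t=0: π = [0.2500, 0.1250, 0.1250, 0.1250, 0.3750], E[r] = 0.2500, γ^t·E[r] = 0.250000, running G = 0.250000
t=1: π = [0.2656, 0.1719, 0.2500, 0.1406, 0.1719], E[r] = 0.3125, γ^t·E[r] = 0.218750, running G = 0.468750
t=2: π = [0.2715, 0.1953, 0.2441, 0.1426, 0.1465], E[r] = 0.2168, γ^t·E[r] = 0.106230, running G = 0.574980
t=3: π = [0.2744, 0.1978, 0.2417, 0.1428, 0.1433], E[r] = 0.1985, γ^t·E[r] = 0.068081, running G = 0.643061
t=4: π = [0.2747, 0.1978, 0.2417, 0.1429, 0.1429], E[r] = 0.1978, γ^t·E[r] = 0.047495, running G = 0.690557
t=5: π = [0.2747, 0.1978, 0.2418, 0.1429, 0.1429], E[r] = 0.1978, γ^t·E[r] = 0.033249, running G = 0.723806
t=6: π = [0.2747, 0.1978, 0.2418, 0.1429, 0.1429], E[r] = 0.1978, γ^t·E[r] = 0.023272, running G = 0.747078
t=7: π = [0.2747, 0.1978, 0.2418, 0.1429, 0.1429], E[r] = 0.1978, γ^t·E[r] = 0.016290, running G = 0.763368

G = 0.7634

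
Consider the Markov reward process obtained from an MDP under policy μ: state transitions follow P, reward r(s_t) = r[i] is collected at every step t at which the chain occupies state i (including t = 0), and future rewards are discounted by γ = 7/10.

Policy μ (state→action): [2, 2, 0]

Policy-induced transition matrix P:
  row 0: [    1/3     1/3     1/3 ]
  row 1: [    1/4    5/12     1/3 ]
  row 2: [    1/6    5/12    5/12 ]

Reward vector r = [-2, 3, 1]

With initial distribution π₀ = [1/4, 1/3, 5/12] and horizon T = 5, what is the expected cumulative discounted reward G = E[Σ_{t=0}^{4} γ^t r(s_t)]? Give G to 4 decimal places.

G = 2.8293

t=0: π = [0.2500, 0.3333, 0.4167], E[r] = 0.9167, γ^t·E[r] = 0.916667, running G = 0.916667
t=1: π = [0.2361, 0.3958, 0.3681], E[r] = 1.0833, γ^t·E[r] = 0.758333, running G = 1.675000
t=2: π = [0.2390, 0.3970, 0.3640], E[r] = 1.0770, γ^t·E[r] = 0.527714, running G = 2.202714
t=3: π = [0.2396, 0.3967, 0.3637], E[r] = 1.0747, γ^t·E[r] = 0.368639, running G = 2.571353
t=4: π = [0.2397, 0.3967, 0.3636], E[r] = 1.0744, γ^t·E[r] = 0.257969, running G = 2.829322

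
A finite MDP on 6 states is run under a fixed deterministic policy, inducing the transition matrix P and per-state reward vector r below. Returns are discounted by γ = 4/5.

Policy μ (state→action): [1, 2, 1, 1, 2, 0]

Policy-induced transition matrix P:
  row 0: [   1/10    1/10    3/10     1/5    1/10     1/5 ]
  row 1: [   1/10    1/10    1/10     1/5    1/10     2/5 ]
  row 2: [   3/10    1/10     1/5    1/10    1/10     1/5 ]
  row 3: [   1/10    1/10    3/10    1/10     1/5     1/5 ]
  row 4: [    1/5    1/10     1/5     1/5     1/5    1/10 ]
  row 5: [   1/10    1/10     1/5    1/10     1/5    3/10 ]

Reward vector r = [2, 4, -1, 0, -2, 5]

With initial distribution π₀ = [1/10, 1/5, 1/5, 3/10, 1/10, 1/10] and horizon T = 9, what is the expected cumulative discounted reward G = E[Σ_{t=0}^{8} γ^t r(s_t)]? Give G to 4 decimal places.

t=0: π = [0.1000, 0.2000, 0.2000, 0.3000, 0.1000, 0.1000], E[r] = 1.1000, γ^t·E[r] = 1.100000, running G = 1.100000
t=1: π = [0.1500, 0.1000, 0.2200, 0.1400, 0.1500, 0.2400], E[r] = 1.3800, γ^t·E[r] = 1.104000, running G = 2.204000
t=2: π = [0.1590, 0.1000, 0.2190, 0.1400, 0.1530, 0.2290], E[r] = 1.3380, γ^t·E[r] = 0.856320, running G = 3.060320
t=3: π = [0.1591, 0.1000, 0.2199, 0.1412, 0.1522, 0.2276], E[r] = 1.3319, γ^t·E[r] = 0.681933, running G = 3.742253
t=4: π = [0.1592, 0.1000, 0.2200, 0.1411, 0.1521, 0.2275], E[r] = 1.3319, γ^t·E[r] = 0.545534, running G = 4.287787
t=5: π = [0.1592, 0.1000, 0.2200, 0.1411, 0.1521, 0.2275], E[r] = 1.3320, γ^t·E[r] = 0.436458, running G = 4.724245
t=6: π = [0.1592, 0.1000, 0.2200, 0.1411, 0.1521, 0.2275], E[r] = 1.3320, γ^t·E[r] = 0.349170, running G = 5.073415
t=7: π = [0.1592, 0.1000, 0.2200, 0.1411, 0.1521, 0.2275], E[r] = 1.3320, γ^t·E[r] = 0.279336, running G = 5.352751
t=8: π = [0.1592, 0.1000, 0.2200, 0.1411, 0.1521, 0.2275], E[r] = 1.3320, γ^t·E[r] = 0.223469, running G = 5.576221

G = 5.5762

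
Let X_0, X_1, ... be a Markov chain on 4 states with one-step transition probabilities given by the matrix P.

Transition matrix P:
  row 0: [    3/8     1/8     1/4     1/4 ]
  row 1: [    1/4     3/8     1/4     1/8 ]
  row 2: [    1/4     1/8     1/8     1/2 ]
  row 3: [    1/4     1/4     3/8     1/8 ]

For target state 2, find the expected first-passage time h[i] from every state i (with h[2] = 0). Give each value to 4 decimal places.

h = [3.6364, 3.7025, 0.0000, 3.2397]

First-step conditioning: h[2] = 0; for i ≠ 2, h[i] = 1 + Σ_k P[i][k]·h[k].
  h[0] = 1 + 3/8·h[0] + 1/8·h[1] + 1/4·h[3]
  h[1] = 1 + 1/4·h[0] + 3/8·h[1] + 1/8·h[3]
  h[3] = 1 + 1/4·h[0] + 1/4·h[1] + 1/8·h[3]
Solving the 3×3 linear system over states ≠ 2 gives exactly h = [40/11, 448/121, 0, 392/121] (h[2] = 0 is the target).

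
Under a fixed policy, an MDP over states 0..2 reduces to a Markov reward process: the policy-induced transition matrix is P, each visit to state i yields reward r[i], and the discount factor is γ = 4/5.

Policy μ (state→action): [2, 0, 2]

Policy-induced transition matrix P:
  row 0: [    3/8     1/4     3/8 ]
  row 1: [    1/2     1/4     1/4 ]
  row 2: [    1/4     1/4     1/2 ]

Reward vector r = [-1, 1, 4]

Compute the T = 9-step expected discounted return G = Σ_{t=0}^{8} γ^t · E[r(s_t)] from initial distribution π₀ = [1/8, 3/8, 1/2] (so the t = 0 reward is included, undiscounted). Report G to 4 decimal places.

t=0: π = [0.1250, 0.3750, 0.5000], E[r] = 2.2500, γ^t·E[r] = 2.250000, running G = 2.250000
t=1: π = [0.3594, 0.2500, 0.3906], E[r] = 1.4531, γ^t·E[r] = 1.162500, running G = 3.412500
t=2: π = [0.3574, 0.2500, 0.3926], E[r] = 1.4629, γ^t·E[r] = 0.936250, running G = 4.348750
t=3: π = [0.3572, 0.2500, 0.3928], E[r] = 1.4641, γ^t·E[r] = 0.749625, running G = 5.098375
t=4: π = [0.3571, 0.2500, 0.3929], E[r] = 1.4643, γ^t·E[r] = 0.599763, running G = 5.698138
t=5: π = [0.3571, 0.2500, 0.3929], E[r] = 1.4643, γ^t·E[r] = 0.479816, running G = 6.177954
t=6: π = [0.3571, 0.2500, 0.3929], E[r] = 1.4643, γ^t·E[r] = 0.383854, running G = 6.561807
t=7: π = [0.3571, 0.2500, 0.3929], E[r] = 1.4643, γ^t·E[r] = 0.307083, running G = 6.868890
t=8: π = [0.3571, 0.2500, 0.3929], E[r] = 1.4643, γ^t·E[r] = 0.245666, running G = 7.114557

G = 7.1146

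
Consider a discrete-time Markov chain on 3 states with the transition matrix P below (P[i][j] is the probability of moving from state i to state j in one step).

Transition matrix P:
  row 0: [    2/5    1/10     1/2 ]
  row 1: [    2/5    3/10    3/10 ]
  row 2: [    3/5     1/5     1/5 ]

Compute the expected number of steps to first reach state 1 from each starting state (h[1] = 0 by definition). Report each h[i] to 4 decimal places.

First-step conditioning: h[1] = 0; for i ≠ 1, h[i] = 1 + Σ_k P[i][k]·h[k].
  h[0] = 1 + 2/5·h[0] + 1/2·h[2]
  h[2] = 1 + 3/5·h[0] + 1/5·h[2]
Solving the 2×2 linear system over states ≠ 1 gives exactly h = [65/9, 0, 20/3] (h[1] = 0 is the target).

h = [7.2222, 0.0000, 6.6667]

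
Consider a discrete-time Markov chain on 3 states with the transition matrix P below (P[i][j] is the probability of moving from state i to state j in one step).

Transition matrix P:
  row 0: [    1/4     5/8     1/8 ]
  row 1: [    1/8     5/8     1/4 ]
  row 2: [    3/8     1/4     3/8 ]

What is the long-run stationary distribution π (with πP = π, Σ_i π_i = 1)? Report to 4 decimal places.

π = [0.2157, 0.5294, 0.2549]

Balance equations π_j = Σ_i π_i·P[i][j]:
  π_0 = 1/4·π_0 + 1/8·π_1 + 3/8·π_2
  π_1 = 5/8·π_0 + 5/8·π_1 + 1/4·π_2
  normalize: π_0 + π_1 + π_2 = 1
Solving the linear system gives exactly π = [11/51, 9/17, 13/51].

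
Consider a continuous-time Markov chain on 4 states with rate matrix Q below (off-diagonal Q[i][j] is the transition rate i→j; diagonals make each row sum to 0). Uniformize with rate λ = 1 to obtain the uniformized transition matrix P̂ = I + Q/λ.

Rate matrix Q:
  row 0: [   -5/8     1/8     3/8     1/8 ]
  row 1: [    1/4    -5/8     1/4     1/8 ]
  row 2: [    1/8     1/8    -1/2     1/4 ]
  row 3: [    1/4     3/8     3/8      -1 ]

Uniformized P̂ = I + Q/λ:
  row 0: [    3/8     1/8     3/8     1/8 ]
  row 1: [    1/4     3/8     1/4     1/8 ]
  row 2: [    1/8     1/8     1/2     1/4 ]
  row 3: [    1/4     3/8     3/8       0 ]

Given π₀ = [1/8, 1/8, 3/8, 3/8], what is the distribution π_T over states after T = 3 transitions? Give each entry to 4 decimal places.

π = [0.2290, 0.2197, 0.3970, 0.1543]

t=0: π = [0.1250, 0.1250, 0.3750, 0.3750]
t=1: π = [0.2188, 0.2500, 0.4063, 0.1250]
t=2: π = [0.2266, 0.2188, 0.3945, 0.1602]
t=3: π = [0.2290, 0.2197, 0.3970, 0.1543]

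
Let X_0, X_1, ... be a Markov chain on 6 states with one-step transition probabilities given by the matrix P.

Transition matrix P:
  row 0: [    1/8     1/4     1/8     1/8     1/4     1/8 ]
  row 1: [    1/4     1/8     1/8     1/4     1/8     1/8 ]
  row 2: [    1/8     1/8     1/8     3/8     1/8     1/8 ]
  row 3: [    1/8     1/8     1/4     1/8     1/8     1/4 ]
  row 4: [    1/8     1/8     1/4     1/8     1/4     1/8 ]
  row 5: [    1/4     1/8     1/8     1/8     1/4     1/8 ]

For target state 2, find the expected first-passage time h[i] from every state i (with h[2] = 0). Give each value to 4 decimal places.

First-step conditioning: h[2] = 0; for i ≠ 2, h[i] = 1 + Σ_k P[i][k]·h[k].
  h[0] = 1 + 1/8·h[0] + 1/4·h[1] + 1/8·h[3] + 1/4·h[4] + 1/8·h[5]
  h[1] = 1 + 1/4·h[0] + 1/8·h[1] + 1/4·h[3] + 1/8·h[4] + 1/8·h[5]
  h[3] = 1 + 1/8·h[0] + 1/8·h[1] + 1/8·h[3] + 1/8·h[4] + 1/4·h[5]
  h[4] = 1 + 1/8·h[0] + 1/8·h[1] + 1/8·h[3] + 1/4·h[4] + 1/8·h[5]
  h[5] = 1 + 1/4·h[0] + 1/8·h[1] + 1/8·h[3] + 1/4·h[4] + 1/8·h[5]
Solving the 5×5 linear system over states ≠ 2 gives exactly h = [3072/521, 9232/1563, 0, 8206/1563, 8062/1563, 9214/1563] (h[2] = 0 is the target).

h = [5.8964, 5.9066, 0.0000, 5.2502, 5.1580, 5.8951]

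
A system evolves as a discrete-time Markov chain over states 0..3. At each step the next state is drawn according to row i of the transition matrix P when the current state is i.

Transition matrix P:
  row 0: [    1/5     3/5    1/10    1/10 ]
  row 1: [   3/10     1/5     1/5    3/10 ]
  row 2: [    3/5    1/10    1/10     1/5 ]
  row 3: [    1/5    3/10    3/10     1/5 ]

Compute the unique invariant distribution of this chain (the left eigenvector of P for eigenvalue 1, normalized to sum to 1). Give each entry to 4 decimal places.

π = [0.3015, 0.3235, 0.1728, 0.2022]

Balance equations π_j = Σ_i π_i·P[i][j]:
  π_0 = 1/5·π_0 + 3/10·π_1 + 3/5·π_2 + 1/5·π_3
  π_1 = 3/5·π_0 + 1/5·π_1 + 1/10·π_2 + 3/10·π_3
  π_2 = 1/10·π_0 + 1/5·π_1 + 1/10·π_2 + 3/10·π_3
  normalize: π_0 + π_1 + π_2 + π_3 = 1
Solving the linear system gives exactly π = [41/136, 11/34, 47/272, 55/272].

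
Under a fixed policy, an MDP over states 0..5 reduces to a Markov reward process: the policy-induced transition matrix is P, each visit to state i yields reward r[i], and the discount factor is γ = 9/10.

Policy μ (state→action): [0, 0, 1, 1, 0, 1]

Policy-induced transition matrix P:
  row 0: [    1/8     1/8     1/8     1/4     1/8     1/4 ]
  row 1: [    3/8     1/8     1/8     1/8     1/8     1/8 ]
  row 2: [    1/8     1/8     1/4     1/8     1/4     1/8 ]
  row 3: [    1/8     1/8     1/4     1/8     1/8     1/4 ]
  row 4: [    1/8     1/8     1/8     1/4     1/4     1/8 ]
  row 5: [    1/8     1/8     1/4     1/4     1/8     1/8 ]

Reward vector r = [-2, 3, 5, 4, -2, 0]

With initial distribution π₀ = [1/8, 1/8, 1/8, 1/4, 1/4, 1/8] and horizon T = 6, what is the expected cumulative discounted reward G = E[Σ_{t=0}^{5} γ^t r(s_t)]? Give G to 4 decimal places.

G = 6.5197

t=0: π = [0.1250, 0.1250, 0.1250, 0.2500, 0.2500, 0.1250], E[r] = 1.2500, γ^t·E[r] = 1.250000, running G = 1.250000
t=1: π = [0.1563, 0.1250, 0.1875, 0.1875, 0.1719, 0.1719], E[r] = 1.4063, γ^t·E[r] = 1.265625, running G = 2.515625
t=2: π = [0.1563, 0.1250, 0.1934, 0.1875, 0.1699, 0.1680], E[r] = 1.4395, γ^t·E[r] = 1.165957, running G = 3.681582
t=3: π = [0.1563, 0.1250, 0.1936, 0.1868, 0.1704, 0.1680], E[r] = 1.4368, γ^t·E[r] = 1.047404, running G = 4.728986
t=4: π = [0.1563, 0.1250, 0.1935, 0.1868, 0.1705, 0.1679], E[r] = 1.4365, γ^t·E[r] = 0.942503, running G = 5.671489
t=5: π = [0.1563, 0.1250, 0.1935, 0.1868, 0.1705, 0.1679], E[r] = 1.4365, γ^t·E[r] = 0.848214, running G = 6.519703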